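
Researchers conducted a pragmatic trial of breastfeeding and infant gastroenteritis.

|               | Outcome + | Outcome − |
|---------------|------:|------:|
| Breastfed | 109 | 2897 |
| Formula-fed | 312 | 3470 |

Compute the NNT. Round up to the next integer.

22

Risk in treated group = 109/3006 = 0.03626; risk in control = 312/3782 = 0.08250.
Absolute risk reduction = 0.08250 − 0.03626 = 0.04624
NNT = 1 / ARR = 1 / 0.04624 = 21.629 → round up → 22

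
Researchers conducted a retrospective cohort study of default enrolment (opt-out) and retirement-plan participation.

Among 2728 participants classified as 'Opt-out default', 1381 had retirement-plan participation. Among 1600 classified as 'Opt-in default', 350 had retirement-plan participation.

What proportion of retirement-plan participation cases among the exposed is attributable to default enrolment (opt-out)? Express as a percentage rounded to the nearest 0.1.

56.8

From the description: a = 1381, b = 1347, c = 350, d = 1250.
Risk in exposed = 1381/2728 = 0.50623; risk in unexposed = 350/1600 = 0.21875.
RR = 0.50623/0.21875 = 2.31420
AR% = (RR − 1)/RR × 100 = (2.31420 − 1)/2.31420 × 100 = 56.7886%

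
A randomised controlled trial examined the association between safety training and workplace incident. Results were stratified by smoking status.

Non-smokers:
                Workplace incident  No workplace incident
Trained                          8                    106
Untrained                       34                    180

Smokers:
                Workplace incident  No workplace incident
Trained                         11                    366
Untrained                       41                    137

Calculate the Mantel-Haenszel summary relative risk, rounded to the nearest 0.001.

0.221

RR_MH = Σ(aᵢ·n₀ᵢ/nᵢ) / Σ(cᵢ·n₁ᵢ/nᵢ), with n₁ᵢ = aᵢ+bᵢ (exposed), n₀ᵢ = cᵢ+dᵢ (unexposed), nᵢ = n₁ᵢ+n₀ᵢ.
Stratum 1 (Non-smokers): n₁ = 114, n₀ = 214, n = 328; a·n₀/n = 8·214/328 = 5.2195; c·n₁/n = 34·114/328 = 11.8171
Stratum 2 (Smokers): n₁ = 377, n₀ = 178, n = 555; a·n₀/n = 11·178/555 = 3.5279; c·n₁/n = 41·377/555 = 27.8505
RR_MH = (5.2195 + 3.5279) / (11.8171 + 27.8505) = 8.7474 / 39.6675 = 0.22052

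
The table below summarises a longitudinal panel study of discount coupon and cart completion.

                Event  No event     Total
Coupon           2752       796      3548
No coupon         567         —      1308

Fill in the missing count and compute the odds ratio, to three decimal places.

4.518

The missing cell is in the unexposed row: 1308 − 567 = 741.
So a = 2752, b = 796, c = 567, d = 741.
OR = (a·d)/(b·c) = (2752 × 741) / (796 × 567) = 2039232 / 451332 = 4.51825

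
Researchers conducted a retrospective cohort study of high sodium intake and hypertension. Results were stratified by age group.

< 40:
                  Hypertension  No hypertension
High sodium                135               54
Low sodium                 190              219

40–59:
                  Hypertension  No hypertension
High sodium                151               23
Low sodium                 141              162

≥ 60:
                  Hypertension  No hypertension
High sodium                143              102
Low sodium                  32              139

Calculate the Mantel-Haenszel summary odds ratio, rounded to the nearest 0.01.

OR_MH = Σ(aᵢdᵢ/nᵢ) / Σ(bᵢcᵢ/nᵢ), where nᵢ is the stratum total.
Stratum 1 (< 40): n = 598; a·d/n = 135·219/598 = 49.4398; b·c/n = 54·190/598 = 17.1572
Stratum 2 (40–59): n = 477; a·d/n = 151·162/477 = 51.2830; b·c/n = 23·141/477 = 6.7987
Stratum 3 (≥ 60): n = 416; a·d/n = 143·139/416 = 47.7812; b·c/n = 102·32/416 = 7.8462
OR_MH = (49.4398 + 51.2830 + 47.7812) / (17.1572 + 6.7987 + 7.8462) = 148.5041 / 31.8021 = 4.66963

4.67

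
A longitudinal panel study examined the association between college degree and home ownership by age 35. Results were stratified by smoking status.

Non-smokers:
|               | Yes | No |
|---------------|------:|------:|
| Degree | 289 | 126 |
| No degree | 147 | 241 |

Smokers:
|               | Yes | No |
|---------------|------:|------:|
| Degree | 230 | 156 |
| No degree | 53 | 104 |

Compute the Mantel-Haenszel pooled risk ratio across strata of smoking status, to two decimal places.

1.81

RR_MH = Σ(aᵢ·n₀ᵢ/nᵢ) / Σ(cᵢ·n₁ᵢ/nᵢ), with n₁ᵢ = aᵢ+bᵢ (exposed), n₀ᵢ = cᵢ+dᵢ (unexposed), nᵢ = n₁ᵢ+n₀ᵢ.
Stratum 1 (Non-smokers): n₁ = 415, n₀ = 388, n = 803; a·n₀/n = 289·388/803 = 139.6413; c·n₁/n = 147·415/803 = 75.9714
Stratum 2 (Smokers): n₁ = 386, n₀ = 157, n = 543; a·n₀/n = 230·157/543 = 66.5009; c·n₁/n = 53·386/543 = 37.6759
RR_MH = (139.6413 + 66.5009) / (75.9714 + 37.6759) = 206.1423 / 113.6472 = 1.81388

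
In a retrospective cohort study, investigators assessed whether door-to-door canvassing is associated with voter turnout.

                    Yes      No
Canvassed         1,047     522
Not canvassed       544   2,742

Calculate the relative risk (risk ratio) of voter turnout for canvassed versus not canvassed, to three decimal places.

4.031

Cells: a = 1047, b = 522, c = 544, d = 2742.
Risk in exposed = 1047/1569 = 0.66730; risk in unexposed = 544/3286 = 0.16555.
RR = 0.66730 / 0.16555 = 4.03081
The risk among the exposed is 4.03 times that among the unexposed.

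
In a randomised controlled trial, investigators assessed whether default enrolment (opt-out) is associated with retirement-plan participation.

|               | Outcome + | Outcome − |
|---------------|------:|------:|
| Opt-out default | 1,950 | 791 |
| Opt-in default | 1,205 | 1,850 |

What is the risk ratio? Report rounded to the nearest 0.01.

1.80

Cells: a = 1950, b = 791, c = 1205, d = 1850.
Risk in exposed = 1950/2741 = 0.71142; risk in unexposed = 1205/3055 = 0.39444.
RR = 0.71142 / 0.39444 = 1.80364
The risk among the exposed is 1.80 times that among the unexposed.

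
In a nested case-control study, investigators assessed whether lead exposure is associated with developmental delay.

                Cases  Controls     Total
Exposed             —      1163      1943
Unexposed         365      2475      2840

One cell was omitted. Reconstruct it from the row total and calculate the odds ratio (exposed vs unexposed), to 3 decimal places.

4.548

The missing cell is in the exposed row: 1943 − 1163 = 780.
So a = 780, b = 1163, c = 365, d = 2475.
OR = (a·d)/(b·c) = (780 × 2475) / (1163 × 365) = 1930500 / 424495 = 4.54776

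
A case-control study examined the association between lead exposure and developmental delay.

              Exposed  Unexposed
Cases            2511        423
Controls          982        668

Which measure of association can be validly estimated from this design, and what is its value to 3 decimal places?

4.038

Reading the table with exposure as columns: a = 2511 (Exposed, case), b = 982 (Exposed, non-case), c = 423 (Unexposed, case), d = 668.
This is a case-control study: participants were sampled on outcome status, so risks in the source population cannot be estimated directly — relative risk is not valid here. The odds ratio is the appropriate measure.
OR = (a·d)/(b·c) = (2511 × 668) / (982 × 423) = 1677348 / 415386 = 4.03805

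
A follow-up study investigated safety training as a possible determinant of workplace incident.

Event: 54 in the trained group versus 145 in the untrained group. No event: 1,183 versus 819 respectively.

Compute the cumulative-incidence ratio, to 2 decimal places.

From the description: a = 54, b = 1183, c = 145, d = 819.
Risk in exposed = 54/1237 = 0.04365; risk in unexposed = 145/964 = 0.15041.
RR = 0.04365 / 0.15041 = 0.29022
The risk is 71% lower among the exposed than among the unexposed.

0.29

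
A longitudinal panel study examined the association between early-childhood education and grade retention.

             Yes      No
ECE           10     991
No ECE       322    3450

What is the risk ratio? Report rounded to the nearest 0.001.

Cells: a = 10, b = 991, c = 322, d = 3450.
Risk in exposed = 10/1001 = 0.00999; risk in unexposed = 322/3772 = 0.08537.
RR = 0.00999 / 0.08537 = 0.11703
The risk is 88% lower among the exposed than among the unexposed.

0.117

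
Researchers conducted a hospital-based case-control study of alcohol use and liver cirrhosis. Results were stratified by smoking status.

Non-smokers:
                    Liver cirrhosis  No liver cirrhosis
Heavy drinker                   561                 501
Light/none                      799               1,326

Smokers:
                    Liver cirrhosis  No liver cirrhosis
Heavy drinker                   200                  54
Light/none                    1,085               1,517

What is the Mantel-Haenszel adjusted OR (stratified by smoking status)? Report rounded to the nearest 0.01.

OR_MH = Σ(aᵢdᵢ/nᵢ) / Σ(bᵢcᵢ/nᵢ), where nᵢ is the stratum total.
Stratum 1 (Non-smokers): n = 3187; a·d/n = 561·1326/3187 = 233.4126; b·c/n = 501·799/3187 = 125.6037
Stratum 2 (Smokers): n = 2856; a·d/n = 200·1517/2856 = 106.2325; b·c/n = 54·1085/2856 = 20.5147
OR_MH = (233.4126 + 106.2325) / (125.6037 + 20.5147) = 339.6451 / 146.1184 = 2.32445

2.32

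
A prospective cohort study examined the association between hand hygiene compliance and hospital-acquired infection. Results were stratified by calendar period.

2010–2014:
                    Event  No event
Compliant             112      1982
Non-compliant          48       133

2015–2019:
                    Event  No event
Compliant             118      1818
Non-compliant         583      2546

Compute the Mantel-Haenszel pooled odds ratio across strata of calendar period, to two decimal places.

OR_MH = Σ(aᵢdᵢ/nᵢ) / Σ(bᵢcᵢ/nᵢ), where nᵢ is the stratum total.
Stratum 1 (2010–2014): n = 2275; a·d/n = 112·133/2275 = 6.5477; b·c/n = 1982·48/2275 = 41.8180
Stratum 2 (2015–2019): n = 5065; a·d/n = 118·2546/5065 = 59.3145; b·c/n = 1818·583/5065 = 209.2584
OR_MH = (6.5477 + 59.3145) / (41.8180 + 209.2584) = 65.8622 / 251.0765 = 0.26232

0.26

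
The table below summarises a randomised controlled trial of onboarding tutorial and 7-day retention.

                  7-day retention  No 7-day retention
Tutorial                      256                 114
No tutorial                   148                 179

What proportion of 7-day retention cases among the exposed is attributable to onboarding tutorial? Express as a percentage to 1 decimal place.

Cells: a = 256, b = 114, c = 148, d = 179.
Risk in exposed = 256/370 = 0.69189; risk in unexposed = 148/327 = 0.45260.
RR = 0.69189/0.45260 = 1.52871
AR% = (RR − 1)/RR × 100 = (1.52871 − 1)/1.52871 × 100 = 34.5852%

34.6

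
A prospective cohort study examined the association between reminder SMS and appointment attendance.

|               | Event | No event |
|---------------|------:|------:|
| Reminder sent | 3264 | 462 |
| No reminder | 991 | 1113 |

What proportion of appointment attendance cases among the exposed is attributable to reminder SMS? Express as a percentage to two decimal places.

46.23

Cells: a = 3264, b = 462, c = 991, d = 1113.
Risk in exposed = 3264/3726 = 0.87601; risk in unexposed = 991/2104 = 0.47101.
RR = 0.87601/0.47101 = 1.85986
AR% = (RR − 1)/RR × 100 = (1.85986 − 1)/1.85986 × 100 = 46.2324%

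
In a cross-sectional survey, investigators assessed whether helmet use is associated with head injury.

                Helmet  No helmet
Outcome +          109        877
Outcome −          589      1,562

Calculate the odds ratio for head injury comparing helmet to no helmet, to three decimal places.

0.330

Reading the table with exposure as columns: a = 109 (Helmet, case), b = 589 (Helmet, non-case), c = 877 (No helmet, case), d = 1562.
OR = (a·d)/(b·c) = (109 × 1562) / (589 × 877) = 170258 / 516553 = 0.32960
Exposure is associated with lower odds of head injury (OR = 0.33 < 1).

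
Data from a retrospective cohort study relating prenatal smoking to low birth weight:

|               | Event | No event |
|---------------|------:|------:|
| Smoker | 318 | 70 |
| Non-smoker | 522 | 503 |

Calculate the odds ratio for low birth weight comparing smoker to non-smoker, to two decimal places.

Cells: a = 318, b = 70, c = 522, d = 503.
OR = (a·d)/(b·c) = (318 × 503) / (70 × 522) = 159954 / 36540 = 4.37750
The odds of low birth weight are about 4.38 times as high in the smoker group.

4.38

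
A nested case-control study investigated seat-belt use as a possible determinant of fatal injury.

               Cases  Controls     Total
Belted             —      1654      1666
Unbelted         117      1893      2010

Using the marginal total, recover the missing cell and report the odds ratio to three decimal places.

The missing cell is in the exposed row: 1666 − 1654 = 12.
So a = 12, b = 1654, c = 117, d = 1893.
OR = (a·d)/(b·c) = (12 × 1893) / (1654 × 117) = 22716 / 193518 = 0.11738

0.117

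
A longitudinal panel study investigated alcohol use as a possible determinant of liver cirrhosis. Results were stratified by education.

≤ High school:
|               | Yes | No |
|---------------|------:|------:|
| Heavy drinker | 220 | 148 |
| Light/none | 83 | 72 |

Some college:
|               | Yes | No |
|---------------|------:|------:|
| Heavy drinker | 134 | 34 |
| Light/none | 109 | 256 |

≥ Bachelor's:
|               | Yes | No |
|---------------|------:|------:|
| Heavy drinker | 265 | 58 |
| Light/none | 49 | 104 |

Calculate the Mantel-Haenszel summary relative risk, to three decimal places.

RR_MH = Σ(aᵢ·n₀ᵢ/nᵢ) / Σ(cᵢ·n₁ᵢ/nᵢ), with n₁ᵢ = aᵢ+bᵢ (exposed), n₀ᵢ = cᵢ+dᵢ (unexposed), nᵢ = n₁ᵢ+n₀ᵢ.
Stratum 1 (≤ High school): n₁ = 368, n₀ = 155, n = 523; a·n₀/n = 220·155/523 = 65.2008; c·n₁/n = 83·368/523 = 58.4015
Stratum 2 (Some college): n₁ = 168, n₀ = 365, n = 533; a·n₀/n = 134·365/533 = 91.7636; c·n₁/n = 109·168/533 = 34.3565
Stratum 3 (≥ Bachelor's): n₁ = 323, n₀ = 153, n = 476; a·n₀/n = 265·153/476 = 85.1786; c·n₁/n = 49·323/476 = 33.2500
RR_MH = (65.2008 + 91.7636 + 85.1786) / (58.4015 + 34.3565 + 33.2500) = 242.1429 / 126.0080 = 1.92165

1.922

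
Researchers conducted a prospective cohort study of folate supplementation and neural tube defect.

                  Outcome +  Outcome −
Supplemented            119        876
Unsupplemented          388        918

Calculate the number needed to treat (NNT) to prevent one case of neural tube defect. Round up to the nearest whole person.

Risk in treated group = 119/995 = 0.11960; risk in control = 388/1306 = 0.29709.
Absolute risk reduction = 0.29709 − 0.11960 = 0.17749
NNT = 1 / ARR = 1 / 0.17749 = 5.634 → round up → 6

6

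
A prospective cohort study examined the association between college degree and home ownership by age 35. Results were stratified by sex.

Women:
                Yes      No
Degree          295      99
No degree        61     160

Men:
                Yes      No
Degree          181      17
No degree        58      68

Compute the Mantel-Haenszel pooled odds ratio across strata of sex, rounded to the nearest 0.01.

8.92

OR_MH = Σ(aᵢdᵢ/nᵢ) / Σ(bᵢcᵢ/nᵢ), where nᵢ is the stratum total.
Stratum 1 (Women): n = 615; a·d/n = 295·160/615 = 76.7480; b·c/n = 99·61/615 = 9.8195
Stratum 2 (Men): n = 324; a·d/n = 181·68/324 = 37.9877; b·c/n = 17·58/324 = 3.0432
OR_MH = (76.7480 + 37.9877) / (9.8195 + 3.0432) = 114.7356 / 12.8627 = 8.92001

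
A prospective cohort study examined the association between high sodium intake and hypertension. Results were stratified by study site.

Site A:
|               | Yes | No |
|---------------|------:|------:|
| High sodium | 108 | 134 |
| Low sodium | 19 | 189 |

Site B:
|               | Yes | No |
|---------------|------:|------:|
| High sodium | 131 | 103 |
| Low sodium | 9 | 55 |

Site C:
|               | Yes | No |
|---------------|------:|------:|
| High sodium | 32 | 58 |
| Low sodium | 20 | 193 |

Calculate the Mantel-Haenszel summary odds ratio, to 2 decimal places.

7.14

OR_MH = Σ(aᵢdᵢ/nᵢ) / Σ(bᵢcᵢ/nᵢ), where nᵢ is the stratum total.
Stratum 1 (Site A): n = 450; a·d/n = 108·189/450 = 45.3600; b·c/n = 134·19/450 = 5.6578
Stratum 2 (Site B): n = 298; a·d/n = 131·55/298 = 24.1779; b·c/n = 103·9/298 = 3.1107
Stratum 3 (Site C): n = 303; a·d/n = 32·193/303 = 20.3828; b·c/n = 58·20/303 = 3.8284
OR_MH = (45.3600 + 24.1779 + 20.3828) / (5.6578 + 3.1107 + 3.8284) = 89.9207 / 12.5969 = 7.13832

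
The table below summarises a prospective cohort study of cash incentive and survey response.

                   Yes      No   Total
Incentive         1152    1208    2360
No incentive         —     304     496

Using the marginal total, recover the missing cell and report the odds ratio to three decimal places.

1.510

The missing cell is in the unexposed row: 496 − 304 = 192.
So a = 1152, b = 1208, c = 192, d = 304.
OR = (a·d)/(b·c) = (1152 × 304) / (1208 × 192) = 350208 / 231936 = 1.50993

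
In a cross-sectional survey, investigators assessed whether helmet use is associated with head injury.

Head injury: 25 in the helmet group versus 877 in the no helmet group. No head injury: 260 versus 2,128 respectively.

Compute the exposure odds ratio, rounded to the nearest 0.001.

From the description: a = 25, b = 260, c = 877, d = 2128.
OR = (a·d)/(b·c) = (25 × 2128) / (260 × 877) = 53200 / 228020 = 0.23331
Exposure is associated with lower odds of head injury (OR = 0.23 < 1).

0.233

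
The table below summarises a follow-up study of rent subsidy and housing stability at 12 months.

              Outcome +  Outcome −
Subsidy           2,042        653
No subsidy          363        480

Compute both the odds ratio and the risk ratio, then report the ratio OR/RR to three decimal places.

Cells: a = 2042, b = 653, c = 363, d = 480.
OR = (2042·480)/(653·363) = 980160/237039 = 4.13502
Risk in exposed = 2042/2695 = 0.75770; risk in unexposed = 363/843 = 0.43060; RR = 1.75962
OR/RR = 4.13502 / 1.75962 = 2.34995
The outcome is not rare, so the OR lies further from 1 than the RR.

2.350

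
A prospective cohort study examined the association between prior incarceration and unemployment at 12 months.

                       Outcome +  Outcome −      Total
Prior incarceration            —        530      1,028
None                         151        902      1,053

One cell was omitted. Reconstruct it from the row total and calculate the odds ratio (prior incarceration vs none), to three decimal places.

5.613

The missing cell is in the exposed row: 1028 − 530 = 498.
So a = 498, b = 530, c = 151, d = 902.
OR = (a·d)/(b·c) = (498 × 902) / (530 × 151) = 449196 / 80030 = 5.61285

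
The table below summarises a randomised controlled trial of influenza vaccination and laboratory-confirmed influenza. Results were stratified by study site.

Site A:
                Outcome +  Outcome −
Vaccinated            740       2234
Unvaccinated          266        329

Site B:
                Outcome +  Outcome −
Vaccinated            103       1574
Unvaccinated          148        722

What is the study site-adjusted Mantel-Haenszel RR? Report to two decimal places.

0.50

RR_MH = Σ(aᵢ·n₀ᵢ/nᵢ) / Σ(cᵢ·n₁ᵢ/nᵢ), with n₁ᵢ = aᵢ+bᵢ (exposed), n₀ᵢ = cᵢ+dᵢ (unexposed), nᵢ = n₁ᵢ+n₀ᵢ.
Stratum 1 (Site A): n₁ = 2974, n₀ = 595, n = 3569; a·n₀/n = 740·595/3569 = 123.3679; c·n₁/n = 266·2974/3569 = 221.6542
Stratum 2 (Site B): n₁ = 1677, n₀ = 870, n = 2547; a·n₀/n = 103·870/2547 = 35.1826; c·n₁/n = 148·1677/2547 = 97.4464
RR_MH = (123.3679 + 35.1826) / (221.6542 + 97.4464) = 158.5505 / 319.1007 = 0.49687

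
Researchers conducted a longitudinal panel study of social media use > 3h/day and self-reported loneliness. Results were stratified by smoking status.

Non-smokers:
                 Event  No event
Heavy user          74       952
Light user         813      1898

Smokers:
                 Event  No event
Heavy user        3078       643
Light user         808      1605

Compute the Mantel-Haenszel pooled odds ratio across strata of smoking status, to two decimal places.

OR_MH = Σ(aᵢdᵢ/nᵢ) / Σ(bᵢcᵢ/nᵢ), where nᵢ is the stratum total.
Stratum 1 (Non-smokers): n = 3737; a·d/n = 74·1898/3737 = 37.5842; b·c/n = 952·813/3737 = 207.1116
Stratum 2 (Smokers): n = 6134; a·d/n = 3078·1605/6134 = 805.3782; b·c/n = 643·808/6134 = 84.6991
OR_MH = (37.5842 + 805.3782) / (207.1116 + 84.6991) = 842.9624 / 291.8106 = 2.88873

2.89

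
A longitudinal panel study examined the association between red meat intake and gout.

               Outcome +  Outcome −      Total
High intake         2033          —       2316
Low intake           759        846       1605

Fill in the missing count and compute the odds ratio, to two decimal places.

8.01

The missing cell is in the exposed row: 2316 − 2033 = 283.
So a = 2033, b = 283, c = 759, d = 846.
OR = (a·d)/(b·c) = (2033 × 846) / (283 × 759) = 1719918 / 214797 = 8.00718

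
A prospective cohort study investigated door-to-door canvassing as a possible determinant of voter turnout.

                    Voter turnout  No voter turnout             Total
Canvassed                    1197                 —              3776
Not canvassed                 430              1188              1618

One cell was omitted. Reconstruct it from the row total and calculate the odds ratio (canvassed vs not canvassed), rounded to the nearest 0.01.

1.28

The missing cell is in the exposed row: 3776 − 1197 = 2579.
So a = 1197, b = 2579, c = 430, d = 1188.
OR = (a·d)/(b·c) = (1197 × 1188) / (2579 × 430) = 1422036 / 1108970 = 1.28230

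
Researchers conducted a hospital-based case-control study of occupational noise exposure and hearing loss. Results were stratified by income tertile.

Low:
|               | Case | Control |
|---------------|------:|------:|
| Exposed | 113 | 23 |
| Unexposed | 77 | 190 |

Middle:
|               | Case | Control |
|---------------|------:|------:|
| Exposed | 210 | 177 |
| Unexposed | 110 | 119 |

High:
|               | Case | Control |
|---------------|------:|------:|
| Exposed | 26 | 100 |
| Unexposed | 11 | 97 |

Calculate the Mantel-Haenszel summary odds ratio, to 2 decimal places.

2.57

OR_MH = Σ(aᵢdᵢ/nᵢ) / Σ(bᵢcᵢ/nᵢ), where nᵢ is the stratum total.
Stratum 1 (Low): n = 403; a·d/n = 113·190/403 = 53.2754; b·c/n = 23·77/403 = 4.3945
Stratum 2 (Middle): n = 616; a·d/n = 210·119/616 = 40.5682; b·c/n = 177·110/616 = 31.6071
Stratum 3 (High): n = 234; a·d/n = 26·97/234 = 10.7778; b·c/n = 100·11/234 = 4.7009
OR_MH = (53.2754 + 40.5682 + 10.7778) / (4.3945 + 31.6071 + 4.7009) = 104.6214 / 40.7025 = 2.57039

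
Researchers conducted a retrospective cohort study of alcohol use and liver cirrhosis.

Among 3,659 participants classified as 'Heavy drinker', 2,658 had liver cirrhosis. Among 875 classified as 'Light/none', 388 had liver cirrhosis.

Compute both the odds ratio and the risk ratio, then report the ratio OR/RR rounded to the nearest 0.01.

From the description: a = 2658, b = 1001, c = 388, d = 487.
OR = (2658·487)/(1001·388) = 1294446/388388 = 3.33287
Risk in exposed = 2658/3659 = 0.72643; risk in unexposed = 388/875 = 0.44343; RR = 1.63821
OR/RR = 3.33287 / 1.63821 = 2.03446
The outcome is not rare, so the OR lies further from 1 than the RR.

2.03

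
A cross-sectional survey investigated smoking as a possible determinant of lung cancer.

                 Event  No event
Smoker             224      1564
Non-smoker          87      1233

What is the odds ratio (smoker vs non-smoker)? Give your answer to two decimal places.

2.03

Cells: a = 224, b = 1564, c = 87, d = 1233.
OR = (a·d)/(b·c) = (224 × 1233) / (1564 × 87) = 276192 / 136068 = 2.02981
The odds of lung cancer are about 2.03 times as high in the smoker group.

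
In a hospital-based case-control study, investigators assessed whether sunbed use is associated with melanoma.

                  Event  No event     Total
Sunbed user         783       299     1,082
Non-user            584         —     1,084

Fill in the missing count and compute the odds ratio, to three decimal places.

The missing cell is in the unexposed row: 1084 − 584 = 500.
So a = 783, b = 299, c = 584, d = 500.
OR = (a·d)/(b·c) = (783 × 500) / (299 × 584) = 391500 / 174616 = 2.24206

2.242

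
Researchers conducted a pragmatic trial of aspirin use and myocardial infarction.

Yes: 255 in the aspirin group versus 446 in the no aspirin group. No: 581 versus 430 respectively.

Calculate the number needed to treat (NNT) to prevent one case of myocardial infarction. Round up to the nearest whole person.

Risk in treated group = 255/836 = 0.30502; risk in control = 446/876 = 0.50913.
Absolute risk reduction = 0.50913 − 0.30502 = 0.20411
NNT = 1 / ARR = 1 / 0.20411 = 4.899 → round up → 5

5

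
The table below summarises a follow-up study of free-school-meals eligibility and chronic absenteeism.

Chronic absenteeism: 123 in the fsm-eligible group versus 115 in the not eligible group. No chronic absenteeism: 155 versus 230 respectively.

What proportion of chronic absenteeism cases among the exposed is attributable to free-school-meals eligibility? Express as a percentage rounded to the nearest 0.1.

24.7

From the description: a = 123, b = 155, c = 115, d = 230.
Risk in exposed = 123/278 = 0.44245; risk in unexposed = 115/345 = 0.33333.
RR = 0.44245/0.33333 = 1.32734
AR% = (RR − 1)/RR × 100 = (1.32734 − 1)/1.32734 × 100 = 24.6612%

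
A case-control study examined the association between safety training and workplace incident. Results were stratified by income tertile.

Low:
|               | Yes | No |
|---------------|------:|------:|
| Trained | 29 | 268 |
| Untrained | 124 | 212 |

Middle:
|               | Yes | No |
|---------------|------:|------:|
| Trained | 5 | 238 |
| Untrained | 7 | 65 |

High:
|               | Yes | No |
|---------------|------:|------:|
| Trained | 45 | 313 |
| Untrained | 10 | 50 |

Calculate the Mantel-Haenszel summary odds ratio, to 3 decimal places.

OR_MH = Σ(aᵢdᵢ/nᵢ) / Σ(bᵢcᵢ/nᵢ), where nᵢ is the stratum total.
Stratum 1 (Low): n = 633; a·d/n = 29·212/633 = 9.7125; b·c/n = 268·124/633 = 52.4992
Stratum 2 (Middle): n = 315; a·d/n = 5·65/315 = 1.0317; b·c/n = 238·7/315 = 5.2889
Stratum 3 (High): n = 418; a·d/n = 45·50/418 = 5.3828; b·c/n = 313·10/418 = 7.4880
OR_MH = (9.7125 + 1.0317 + 5.3828) / (52.4992 + 5.2889 + 7.4880) = 16.1270 / 65.2761 = 0.24706

0.247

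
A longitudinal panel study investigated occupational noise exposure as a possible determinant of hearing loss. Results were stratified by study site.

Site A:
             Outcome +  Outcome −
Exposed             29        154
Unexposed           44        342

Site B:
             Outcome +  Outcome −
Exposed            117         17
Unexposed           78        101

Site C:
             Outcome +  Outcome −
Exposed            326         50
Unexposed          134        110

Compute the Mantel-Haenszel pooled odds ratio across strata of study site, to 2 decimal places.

4.19

OR_MH = Σ(aᵢdᵢ/nᵢ) / Σ(bᵢcᵢ/nᵢ), where nᵢ is the stratum total.
Stratum 1 (Site A): n = 569; a·d/n = 29·342/569 = 17.4306; b·c/n = 154·44/569 = 11.9086
Stratum 2 (Site B): n = 313; a·d/n = 117·101/313 = 37.7540; b·c/n = 17·78/313 = 4.2364
Stratum 3 (Site C): n = 620; a·d/n = 326·110/620 = 57.8387; b·c/n = 50·134/620 = 10.8065
OR_MH = (17.4306 + 37.7540 + 57.8387) / (11.9086 + 4.2364 + 10.8065) = 113.0233 / 26.9515 = 4.19358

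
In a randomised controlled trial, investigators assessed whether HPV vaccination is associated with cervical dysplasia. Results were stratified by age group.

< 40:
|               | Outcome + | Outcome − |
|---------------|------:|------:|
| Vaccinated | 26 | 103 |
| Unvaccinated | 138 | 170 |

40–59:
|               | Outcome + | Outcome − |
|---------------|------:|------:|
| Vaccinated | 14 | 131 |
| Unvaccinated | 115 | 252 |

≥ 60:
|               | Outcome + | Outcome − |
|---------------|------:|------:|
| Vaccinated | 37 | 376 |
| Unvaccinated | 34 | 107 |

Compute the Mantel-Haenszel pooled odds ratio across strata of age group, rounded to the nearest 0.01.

0.28

OR_MH = Σ(aᵢdᵢ/nᵢ) / Σ(bᵢcᵢ/nᵢ), where nᵢ is the stratum total.
Stratum 1 (< 40): n = 437; a·d/n = 26·170/437 = 10.1144; b·c/n = 103·138/437 = 32.5263
Stratum 2 (40–59): n = 512; a·d/n = 14·252/512 = 6.8906; b·c/n = 131·115/512 = 29.4238
Stratum 3 (≥ 60): n = 554; a·d/n = 37·107/554 = 7.1462; b·c/n = 376·34/554 = 23.0758
OR_MH = (10.1144 + 6.8906 + 7.1462) / (32.5263 + 29.4238 + 23.0758) = 24.1513 / 85.0260 = 0.28405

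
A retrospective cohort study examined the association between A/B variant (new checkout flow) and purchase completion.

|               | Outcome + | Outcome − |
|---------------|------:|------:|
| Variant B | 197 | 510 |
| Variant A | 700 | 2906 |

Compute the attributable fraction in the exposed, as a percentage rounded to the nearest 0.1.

30.3

Cells: a = 197, b = 510, c = 700, d = 2906.
Risk in exposed = 197/707 = 0.27864; risk in unexposed = 700/3606 = 0.19412.
RR = 0.27864/0.19412 = 1.43541
AR% = (RR − 1)/RR × 100 = (1.43541 − 1)/1.43541 × 100 = 30.3333%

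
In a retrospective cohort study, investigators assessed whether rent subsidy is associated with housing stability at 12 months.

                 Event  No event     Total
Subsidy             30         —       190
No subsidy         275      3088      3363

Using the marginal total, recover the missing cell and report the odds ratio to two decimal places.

2.11

The missing cell is in the exposed row: 190 − 30 = 160.
So a = 30, b = 160, c = 275, d = 3088.
OR = (a·d)/(b·c) = (30 × 3088) / (160 × 275) = 92640 / 44000 = 2.10545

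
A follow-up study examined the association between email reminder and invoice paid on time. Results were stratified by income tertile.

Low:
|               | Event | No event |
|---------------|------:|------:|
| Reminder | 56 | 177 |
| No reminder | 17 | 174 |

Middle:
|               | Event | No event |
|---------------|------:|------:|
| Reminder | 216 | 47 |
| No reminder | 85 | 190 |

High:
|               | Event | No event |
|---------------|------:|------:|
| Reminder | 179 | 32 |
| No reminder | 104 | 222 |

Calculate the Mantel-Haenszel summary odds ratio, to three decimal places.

OR_MH = Σ(aᵢdᵢ/nᵢ) / Σ(bᵢcᵢ/nᵢ), where nᵢ is the stratum total.
Stratum 1 (Low): n = 424; a·d/n = 56·174/424 = 22.9811; b·c/n = 177·17/424 = 7.0967
Stratum 2 (Middle): n = 538; a·d/n = 216·190/538 = 76.2825; b·c/n = 47·85/538 = 7.4257
Stratum 3 (High): n = 537; a·d/n = 179·222/537 = 74.0000; b·c/n = 32·104/537 = 6.1974
OR_MH = (22.9811 + 76.2825 + 74.0000) / (7.0967 + 7.4257 + 6.1974) = 173.2637 / 20.7197 = 8.36225

8.362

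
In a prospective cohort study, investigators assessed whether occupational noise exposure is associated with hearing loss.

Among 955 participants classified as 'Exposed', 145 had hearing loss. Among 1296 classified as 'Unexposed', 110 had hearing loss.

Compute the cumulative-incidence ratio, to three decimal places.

1.789

From the description: a = 145, b = 810, c = 110, d = 1186.
Risk in exposed = 145/955 = 0.15183; risk in unexposed = 110/1296 = 0.08488.
RR = 0.15183 / 0.08488 = 1.78886
The risk among the exposed is 1.79 times that among the unexposed.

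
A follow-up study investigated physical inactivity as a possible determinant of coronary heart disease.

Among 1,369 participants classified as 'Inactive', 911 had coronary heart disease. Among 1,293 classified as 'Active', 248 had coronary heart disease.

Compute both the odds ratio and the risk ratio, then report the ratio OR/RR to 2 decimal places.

2.42

From the description: a = 911, b = 458, c = 248, d = 1045.
OR = (911·1045)/(458·248) = 951995/113584 = 8.38142
Risk in exposed = 911/1369 = 0.66545; risk in unexposed = 248/1293 = 0.19180; RR = 3.46946
OR/RR = 8.38142 / 3.46946 = 2.41577
The outcome is not rare, so the OR lies further from 1 than the RR.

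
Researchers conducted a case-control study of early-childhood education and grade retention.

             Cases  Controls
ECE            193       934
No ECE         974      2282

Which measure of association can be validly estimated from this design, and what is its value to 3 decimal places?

0.484

Cells: a = 193, b = 934, c = 974, d = 2282.
This is a case-control study: participants were sampled on outcome status, so risks in the source population cannot be estimated directly — relative risk is not valid here. The odds ratio is the appropriate measure.
OR = (a·d)/(b·c) = (193 × 2282) / (934 × 974) = 440426 / 909716 = 0.48414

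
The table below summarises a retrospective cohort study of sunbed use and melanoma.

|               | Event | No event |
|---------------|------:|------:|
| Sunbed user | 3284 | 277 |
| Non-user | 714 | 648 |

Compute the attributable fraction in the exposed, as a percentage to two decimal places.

Cells: a = 3284, b = 277, c = 714, d = 648.
Risk in exposed = 3284/3561 = 0.92221; risk in unexposed = 714/1362 = 0.52423.
RR = 0.92221/0.52423 = 1.75918
AR% = (RR − 1)/RR × 100 = (1.75918 − 1)/1.75918 × 100 = 43.1553%

43.16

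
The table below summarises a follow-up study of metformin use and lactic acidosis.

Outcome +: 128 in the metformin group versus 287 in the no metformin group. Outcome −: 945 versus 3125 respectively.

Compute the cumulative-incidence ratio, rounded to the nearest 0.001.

1.418

From the description: a = 128, b = 945, c = 287, d = 3125.
Risk in exposed = 128/1073 = 0.11929; risk in unexposed = 287/3412 = 0.08411.
RR = 0.11929 / 0.08411 = 1.41820
The risk among the exposed is 1.42 times that among the unexposed.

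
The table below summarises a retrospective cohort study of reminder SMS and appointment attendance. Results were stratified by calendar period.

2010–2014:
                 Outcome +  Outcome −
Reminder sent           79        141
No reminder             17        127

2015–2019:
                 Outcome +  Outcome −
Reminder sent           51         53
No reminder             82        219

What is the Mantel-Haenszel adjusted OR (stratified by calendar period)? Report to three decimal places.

OR_MH = Σ(aᵢdᵢ/nᵢ) / Σ(bᵢcᵢ/nᵢ), where nᵢ is the stratum total.
Stratum 1 (2010–2014): n = 364; a·d/n = 79·127/364 = 27.5632; b·c/n = 141·17/364 = 6.5852
Stratum 2 (2015–2019): n = 405; a·d/n = 51·219/405 = 27.5778; b·c/n = 53·82/405 = 10.7309
OR_MH = (27.5632 + 27.5778) / (6.5852 + 10.7309) = 55.1410 / 17.3160 = 3.18439

3.184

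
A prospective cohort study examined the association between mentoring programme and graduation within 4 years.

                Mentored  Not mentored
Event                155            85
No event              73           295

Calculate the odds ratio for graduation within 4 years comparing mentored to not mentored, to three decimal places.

7.369

Reading the table with exposure as columns: a = 155 (Mentored, case), b = 73 (Mentored, non-case), c = 85 (Not mentored, case), d = 295.
OR = (a·d)/(b·c) = (155 × 295) / (73 × 85) = 45725 / 6205 = 7.36906
The odds of graduation within 4 years are about 7.37 times as high in the mentored group.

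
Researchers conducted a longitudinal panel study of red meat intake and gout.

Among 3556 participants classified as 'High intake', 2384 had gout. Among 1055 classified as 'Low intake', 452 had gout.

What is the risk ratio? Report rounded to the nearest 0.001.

1.565

From the description: a = 2384, b = 1172, c = 452, d = 603.
Risk in exposed = 2384/3556 = 0.67042; risk in unexposed = 452/1055 = 0.42844.
RR = 0.67042 / 0.42844 = 1.56480
The risk among the exposed is 1.56 times that among the unexposed.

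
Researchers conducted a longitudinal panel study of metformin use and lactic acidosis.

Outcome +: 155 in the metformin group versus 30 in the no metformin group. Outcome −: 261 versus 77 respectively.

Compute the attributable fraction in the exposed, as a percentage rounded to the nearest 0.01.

24.75

From the description: a = 155, b = 261, c = 30, d = 77.
Risk in exposed = 155/416 = 0.37260; risk in unexposed = 30/107 = 0.28037.
RR = 0.37260/0.28037 = 1.32893
AR% = (RR − 1)/RR × 100 = (1.32893 − 1)/1.32893 × 100 = 24.7513%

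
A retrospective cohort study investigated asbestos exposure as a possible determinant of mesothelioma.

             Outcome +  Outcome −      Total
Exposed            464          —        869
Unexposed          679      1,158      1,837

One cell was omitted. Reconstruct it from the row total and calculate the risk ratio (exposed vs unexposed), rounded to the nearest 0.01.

1.44

The missing cell is in the exposed row: 869 − 464 = 405.
So a = 464, b = 405, c = 679, d = 1158.
RR = [a/(a+b)] / [c/(c+d)] = (464/869) / (679/1837) = 0.53395/0.36962 = 1.44457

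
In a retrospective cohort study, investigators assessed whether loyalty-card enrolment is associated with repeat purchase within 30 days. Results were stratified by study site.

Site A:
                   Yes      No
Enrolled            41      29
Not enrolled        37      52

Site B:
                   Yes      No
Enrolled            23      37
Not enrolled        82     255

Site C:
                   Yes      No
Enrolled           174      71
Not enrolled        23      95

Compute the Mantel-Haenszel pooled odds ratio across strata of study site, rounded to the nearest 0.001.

OR_MH = Σ(aᵢdᵢ/nᵢ) / Σ(bᵢcᵢ/nᵢ), where nᵢ is the stratum total.
Stratum 1 (Site A): n = 159; a·d/n = 41·52/159 = 13.4088; b·c/n = 29·37/159 = 6.7484
Stratum 2 (Site B): n = 397; a·d/n = 23·255/397 = 14.7733; b·c/n = 37·82/397 = 7.6423
Stratum 3 (Site C): n = 363; a·d/n = 174·95/363 = 45.5372; b·c/n = 71·23/363 = 4.4986
OR_MH = (13.4088 + 14.7733 + 45.5372) / (6.7484 + 7.6423 + 4.4986) = 73.7193 / 18.8894 = 3.90269

3.903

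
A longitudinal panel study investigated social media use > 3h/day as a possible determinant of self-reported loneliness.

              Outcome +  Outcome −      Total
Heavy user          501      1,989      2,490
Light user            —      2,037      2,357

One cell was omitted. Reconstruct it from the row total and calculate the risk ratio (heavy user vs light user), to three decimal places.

1.482

The missing cell is in the unexposed row: 2357 − 2037 = 320.
So a = 501, b = 1989, c = 320, d = 2037.
RR = [a/(a+b)] / [c/(c+d)] = (501/2490) / (320/2357) = 0.20120/0.13577 = 1.48200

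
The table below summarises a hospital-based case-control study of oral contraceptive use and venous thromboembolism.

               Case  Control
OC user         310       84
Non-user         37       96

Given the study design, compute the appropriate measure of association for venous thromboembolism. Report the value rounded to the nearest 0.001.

9.575

Cells: a = 310, b = 84, c = 37, d = 96.
This is a hospital-based case-control study: participants were sampled on outcome status, so risks in the source population cannot be estimated directly — relative risk is not valid here. The odds ratio is the appropriate measure.
OR = (a·d)/(b·c) = (310 × 96) / (84 × 37) = 29760 / 3108 = 9.57529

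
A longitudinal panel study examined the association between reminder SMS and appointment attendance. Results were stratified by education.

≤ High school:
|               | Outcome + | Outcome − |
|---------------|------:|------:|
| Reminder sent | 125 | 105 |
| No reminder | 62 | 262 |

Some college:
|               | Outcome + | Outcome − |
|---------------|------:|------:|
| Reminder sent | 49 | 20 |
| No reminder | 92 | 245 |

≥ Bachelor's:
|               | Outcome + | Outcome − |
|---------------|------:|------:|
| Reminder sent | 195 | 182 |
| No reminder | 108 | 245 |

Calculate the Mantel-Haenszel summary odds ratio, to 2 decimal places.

3.57

OR_MH = Σ(aᵢdᵢ/nᵢ) / Σ(bᵢcᵢ/nᵢ), where nᵢ is the stratum total.
Stratum 1 (≤ High school): n = 554; a·d/n = 125·262/554 = 59.1155; b·c/n = 105·62/554 = 11.7509
Stratum 2 (Some college): n = 406; a·d/n = 49·245/406 = 29.5690; b·c/n = 20·92/406 = 4.5320
Stratum 3 (≥ Bachelor's): n = 730; a·d/n = 195·245/730 = 65.4452; b·c/n = 182·108/730 = 26.9260
OR_MH = (59.1155 + 29.5690 + 65.4452) / (11.7509 + 4.5320 + 26.9260) = 154.1297 / 43.2089 = 3.56708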